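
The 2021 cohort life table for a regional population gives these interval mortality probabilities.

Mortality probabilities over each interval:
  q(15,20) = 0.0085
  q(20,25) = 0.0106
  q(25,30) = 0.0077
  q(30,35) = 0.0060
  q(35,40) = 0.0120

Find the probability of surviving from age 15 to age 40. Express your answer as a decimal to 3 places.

P(survive 15→40) = (1 − 0.0085) × (1 − 0.0106) × (1 − 0.0077) × (1 − 0.0060) × (1 − 0.0120).
= 0.9915 × 0.9894 × 0.9923 × 0.9940 × 0.9880 = 0.955985.

0.956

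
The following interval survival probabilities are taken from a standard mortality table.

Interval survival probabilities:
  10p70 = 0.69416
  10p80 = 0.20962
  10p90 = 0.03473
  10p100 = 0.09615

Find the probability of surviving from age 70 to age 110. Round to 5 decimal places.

0.00049

Survival from 70 to 110 is the product of surviving each interval: 0.69416 × 0.20962 × 0.03473 × 0.09615.
= 0.000486.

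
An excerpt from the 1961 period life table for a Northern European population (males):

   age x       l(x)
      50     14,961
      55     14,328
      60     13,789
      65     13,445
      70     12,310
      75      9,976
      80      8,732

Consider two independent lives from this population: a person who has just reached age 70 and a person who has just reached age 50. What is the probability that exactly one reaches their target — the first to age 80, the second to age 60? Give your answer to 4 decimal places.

0.3235

p₁ = l(80)/l(70) = 8,732/12,310 = 0.709342; p₂ = l(60)/l(50) = 13,789/14,961 = 0.921663.
P(exactly one) = p₁(1−p₂) + (1−p₁)p₂ = 0.055568 + 0.267889 = 0.323456.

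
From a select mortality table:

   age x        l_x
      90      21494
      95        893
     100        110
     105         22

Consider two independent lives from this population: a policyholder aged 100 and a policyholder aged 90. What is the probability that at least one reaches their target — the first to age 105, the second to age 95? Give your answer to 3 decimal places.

0.233

p₁ = l_105/l_100 = 22/110 = 0.200000; p₂ = l_95/l_90 = 893/21494 = 0.041546.
P(at least one) = 1 − (1−p₁)(1−p₂) = 1 − 0.800000 × 0.958454 = 0.233237.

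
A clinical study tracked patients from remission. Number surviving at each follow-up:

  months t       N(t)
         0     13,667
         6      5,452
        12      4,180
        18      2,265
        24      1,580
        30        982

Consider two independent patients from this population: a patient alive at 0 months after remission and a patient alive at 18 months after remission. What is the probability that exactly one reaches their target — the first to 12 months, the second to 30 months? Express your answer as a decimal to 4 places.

0.4742

p₁ = N(12)/N(0) = 4,180/13,667 = 0.305846; p₂ = N(30)/N(18) = 982/2,265 = 0.433554.
P(exactly one) = p₁(1−p₂) + (1−p₁)p₂ = 0.173245 + 0.300953 = 0.474198.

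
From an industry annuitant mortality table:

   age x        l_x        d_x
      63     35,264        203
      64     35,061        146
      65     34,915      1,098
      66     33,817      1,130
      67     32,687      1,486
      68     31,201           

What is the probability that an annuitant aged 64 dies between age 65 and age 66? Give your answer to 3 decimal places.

0.031

We want 1|1q64 = (l_65 − l_66)/l_64.
This is the probability of reaching 65 but not 66, conditional on being alive at 64: (l_65 − l_66) / l_64.
= (34,915 − 33,817) / 35,061 = 1,098 / 35,061 = 0.031317.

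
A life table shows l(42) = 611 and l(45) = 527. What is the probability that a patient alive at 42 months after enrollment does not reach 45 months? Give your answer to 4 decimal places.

0.1375

P(die before 45 | alive at 42) = 1 − l(45)/l(42) = 1 − 527/611 = (84)/611 = 0.137480.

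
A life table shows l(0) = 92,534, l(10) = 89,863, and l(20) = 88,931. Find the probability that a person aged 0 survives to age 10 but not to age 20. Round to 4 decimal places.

This is the probability of reaching 10 but not 20, conditional on being alive at 0: (l(10) − l(20)) / l(0).
= (89,863 − 88,931) / 92,534 = 932 / 92,534 = 0.010072.

0.0101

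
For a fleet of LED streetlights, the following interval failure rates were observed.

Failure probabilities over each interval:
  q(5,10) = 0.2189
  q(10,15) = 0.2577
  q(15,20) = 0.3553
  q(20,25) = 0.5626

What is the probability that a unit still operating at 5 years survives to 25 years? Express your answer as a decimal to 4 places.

0.1635

The overall survival probability is (1 − 0.2189) × (1 − 0.2577) × (1 − 0.3553) × (1 − 0.5626).
= 0.7811 × 0.7423 × 0.6447 × 0.4374 = 0.163502.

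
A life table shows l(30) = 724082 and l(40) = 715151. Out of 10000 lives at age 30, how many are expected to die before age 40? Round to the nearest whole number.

The relevant probability is 1 − 715151/724082 = 0.012334.
Expected number = 10000 × 0.012334 = 123.

123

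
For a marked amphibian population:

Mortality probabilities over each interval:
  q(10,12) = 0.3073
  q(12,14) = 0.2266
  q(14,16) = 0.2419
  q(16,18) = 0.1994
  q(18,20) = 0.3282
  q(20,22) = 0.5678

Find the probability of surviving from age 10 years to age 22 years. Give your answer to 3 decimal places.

0.094

The overall survival probability is (1 − 0.3073) × (1 − 0.2266) × (1 − 0.2419) × (1 − 0.1994) × (1 − 0.3282) × (1 − 0.5678).
= 0.6927 × 0.7734 × 0.7581 × 0.8006 × 0.6718 × 0.4322 = 0.094410.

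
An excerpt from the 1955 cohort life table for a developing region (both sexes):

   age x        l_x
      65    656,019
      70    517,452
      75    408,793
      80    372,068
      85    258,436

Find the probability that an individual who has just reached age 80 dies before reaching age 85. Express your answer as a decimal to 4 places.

0.3054

P(die before 85 | alive at 80) = 1 − l_85/l_80 = 1 − 258,436/372,068 = (113,632)/372,068 = 0.305407.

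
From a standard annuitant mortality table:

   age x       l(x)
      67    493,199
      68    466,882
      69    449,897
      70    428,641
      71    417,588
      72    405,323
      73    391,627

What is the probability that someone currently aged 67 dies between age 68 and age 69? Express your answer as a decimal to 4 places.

0.0344

This is the probability of reaching 68 but not 69, conditional on being alive at 67: (l(68) − l(69)) / l(67).
= (466,882 − 449,897) / 493,199 = 16,985 / 493,199 = 0.034438.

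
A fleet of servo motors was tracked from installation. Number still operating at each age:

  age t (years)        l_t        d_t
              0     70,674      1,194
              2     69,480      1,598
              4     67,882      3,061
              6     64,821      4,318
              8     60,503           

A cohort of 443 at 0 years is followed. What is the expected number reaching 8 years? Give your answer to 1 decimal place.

The relevant probability is 60,503/70,674 = 0.856086.
Expected number = 443 × 0.856086 = 379.2.

379.2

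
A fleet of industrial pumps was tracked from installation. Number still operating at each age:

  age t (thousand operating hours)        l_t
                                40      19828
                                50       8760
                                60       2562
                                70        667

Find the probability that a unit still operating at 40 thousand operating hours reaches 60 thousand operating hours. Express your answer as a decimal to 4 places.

0.1292

The conditional survival probability is l_60/l_40 = 2562/19828 = 0.129211.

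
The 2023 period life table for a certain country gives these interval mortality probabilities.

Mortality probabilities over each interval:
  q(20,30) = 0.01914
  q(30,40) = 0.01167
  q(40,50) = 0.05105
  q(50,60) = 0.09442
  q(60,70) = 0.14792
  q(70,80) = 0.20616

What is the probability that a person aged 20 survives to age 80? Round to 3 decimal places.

0.563

Survival from 20 to 80 is the product of surviving each interval: (1 − 0.01914) × (1 − 0.01167) × (1 − 0.05105) × (1 − 0.09442) × (1 − 0.14792) × (1 − 0.20616).
= 0.98086 × 0.98833 × 0.94895 × 0.90558 × 0.85208 × 0.79384 = 0.563498.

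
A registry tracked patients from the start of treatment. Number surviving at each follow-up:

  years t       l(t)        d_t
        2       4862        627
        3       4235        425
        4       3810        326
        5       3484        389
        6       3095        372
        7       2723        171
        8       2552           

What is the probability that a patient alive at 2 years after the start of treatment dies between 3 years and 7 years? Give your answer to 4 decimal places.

0.3110

This is the probability of reaching 3 but not 7, conditional on being alive at 2: (l(3) − l(7)) / l(2).
= (4235 − 2723) / 4862 = 1512 / 4862 = 0.310983.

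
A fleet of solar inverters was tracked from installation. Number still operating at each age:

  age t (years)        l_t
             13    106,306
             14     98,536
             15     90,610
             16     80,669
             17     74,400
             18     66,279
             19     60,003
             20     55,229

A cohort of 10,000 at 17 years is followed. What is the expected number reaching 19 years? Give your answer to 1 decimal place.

The relevant probability is 60,003/74,400 = 0.806492.
Expected number = 10,000 × 0.806492 = 8064.9.

8064.9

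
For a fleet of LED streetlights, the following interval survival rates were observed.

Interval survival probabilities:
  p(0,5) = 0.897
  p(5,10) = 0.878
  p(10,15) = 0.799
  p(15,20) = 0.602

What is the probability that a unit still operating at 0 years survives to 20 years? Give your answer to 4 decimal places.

0.3788

Survival from 0 to 20 is the product of surviving each interval: 0.897 × 0.878 × 0.799 × 0.602.
= 0.378818.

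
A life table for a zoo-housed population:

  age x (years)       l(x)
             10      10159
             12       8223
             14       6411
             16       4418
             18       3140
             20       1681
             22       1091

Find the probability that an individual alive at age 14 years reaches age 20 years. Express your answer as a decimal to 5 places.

0.26221

The conditional survival probability is l(20)/l(14) = 1681/6411 = 0.262206.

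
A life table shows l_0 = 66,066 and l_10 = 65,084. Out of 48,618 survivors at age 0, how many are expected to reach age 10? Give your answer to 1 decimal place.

47895.3

The relevant probability is 65,084/66,066 = 0.985136.
Expected number = 48,618 × 0.985136 = 47895.3.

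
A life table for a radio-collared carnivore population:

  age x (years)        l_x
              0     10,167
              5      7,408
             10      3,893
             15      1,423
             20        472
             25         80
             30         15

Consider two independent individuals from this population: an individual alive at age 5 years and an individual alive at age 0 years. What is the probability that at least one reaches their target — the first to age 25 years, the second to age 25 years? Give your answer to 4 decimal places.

p₁ = l_25/l_5 = 80/7,408 = 0.010799; p₂ = l_25/l_0 = 80/10,167 = 0.007869.
P(at least one) = 1 − (1−p₁)(1−p₂) = 1 − 0.989201 × 0.992131 = 0.018583.

0.0186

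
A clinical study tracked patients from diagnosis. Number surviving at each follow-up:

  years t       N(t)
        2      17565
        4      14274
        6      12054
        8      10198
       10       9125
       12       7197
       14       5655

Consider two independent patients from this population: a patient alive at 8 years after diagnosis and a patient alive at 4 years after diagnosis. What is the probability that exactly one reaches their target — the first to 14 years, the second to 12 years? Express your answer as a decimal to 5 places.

0.49954

p₁ = N(14)/N(8) = 5655/10198 = 0.554520; p₂ = N(12)/N(4) = 7197/14274 = 0.504203.
P(exactly one) = p₁(1−p₂) + (1−p₁)p₂ = 0.274929 + 0.224612 = 0.499542.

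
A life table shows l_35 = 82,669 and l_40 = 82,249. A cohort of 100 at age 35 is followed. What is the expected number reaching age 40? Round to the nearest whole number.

99

The relevant probability is 82,249/82,669 = 0.994919.
Expected number = 100 × 0.994919 = 99.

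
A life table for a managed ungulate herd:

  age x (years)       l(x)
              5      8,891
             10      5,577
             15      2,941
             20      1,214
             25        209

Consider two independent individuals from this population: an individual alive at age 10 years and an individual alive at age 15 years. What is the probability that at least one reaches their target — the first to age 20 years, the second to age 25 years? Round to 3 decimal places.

p₁ = l(20)/l(10) = 1,214/5,577 = 0.217680; p₂ = l(25)/l(15) = 209/2,941 = 0.071064.
P(at least one) = 1 − (1−p₁)(1−p₂) = 1 − 0.782320 × 0.928936 = 0.273275.

0.273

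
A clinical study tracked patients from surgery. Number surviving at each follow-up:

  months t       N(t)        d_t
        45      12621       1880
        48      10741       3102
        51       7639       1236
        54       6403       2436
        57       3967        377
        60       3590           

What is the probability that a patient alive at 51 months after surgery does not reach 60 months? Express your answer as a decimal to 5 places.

P(die before 60 | alive at 51) = 1 − N(60)/N(51) = 1 − 3590/7639 = (4049)/7639 = 0.530043.

0.53004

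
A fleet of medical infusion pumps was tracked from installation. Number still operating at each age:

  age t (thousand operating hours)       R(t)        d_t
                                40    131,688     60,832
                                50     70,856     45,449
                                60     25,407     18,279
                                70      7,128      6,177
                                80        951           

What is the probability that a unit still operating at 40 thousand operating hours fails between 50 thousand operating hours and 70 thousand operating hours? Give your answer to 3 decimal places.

This is the probability of reaching 50 but not 70, conditional on being operational at 40: (R(50) − R(70)) / R(40).
= (70,856 − 7,128) / 131,688 = 63,728 / 131,688 = 0.483932.

0.484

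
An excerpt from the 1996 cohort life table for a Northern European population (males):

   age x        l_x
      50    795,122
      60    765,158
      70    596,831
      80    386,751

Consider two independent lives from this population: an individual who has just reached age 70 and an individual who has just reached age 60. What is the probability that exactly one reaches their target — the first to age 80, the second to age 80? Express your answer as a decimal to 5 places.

0.49839

p₁ = l_80/l_70 = 386,751/596,831 = 0.648008; p₂ = l_80/l_60 = 386,751/765,158 = 0.505452.
P(exactly one) = p₁(1−p₂) + (1−p₁)p₂ = 0.320471 + 0.177915 = 0.498386.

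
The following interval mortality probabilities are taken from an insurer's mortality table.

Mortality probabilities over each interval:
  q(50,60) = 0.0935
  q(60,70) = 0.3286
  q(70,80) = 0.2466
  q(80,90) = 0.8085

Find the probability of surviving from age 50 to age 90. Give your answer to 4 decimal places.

0.0878

Survival from 50 to 90 is the product of surviving each interval: (1 − 0.0935) × (1 − 0.3286) × (1 − 0.2466) × (1 − 0.8085).
= 0.9065 × 0.6714 × 0.7534 × 0.1915 = 0.087810.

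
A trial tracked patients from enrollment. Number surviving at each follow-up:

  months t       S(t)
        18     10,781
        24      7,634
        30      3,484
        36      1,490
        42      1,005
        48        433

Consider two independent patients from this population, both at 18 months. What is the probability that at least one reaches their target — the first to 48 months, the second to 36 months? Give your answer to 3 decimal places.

p₁ = S(48)/S(18) = 433/10,781 = 0.040163; p₂ = S(36)/S(18) = 1,490/10,781 = 0.138206.
P(at least one) = 1 − (1−p₁)(1−p₂) = 1 − 0.959837 × 0.861794 = 0.172818.

0.173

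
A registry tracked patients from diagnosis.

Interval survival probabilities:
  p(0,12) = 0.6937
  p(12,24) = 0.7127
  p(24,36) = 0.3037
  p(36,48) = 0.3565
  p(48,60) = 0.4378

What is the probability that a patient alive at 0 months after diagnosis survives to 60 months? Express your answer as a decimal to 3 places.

P(survive 0→60) = 0.6937 × 0.7127 × 0.3037 × 0.3565 × 0.4378.
= 0.023435.

0.023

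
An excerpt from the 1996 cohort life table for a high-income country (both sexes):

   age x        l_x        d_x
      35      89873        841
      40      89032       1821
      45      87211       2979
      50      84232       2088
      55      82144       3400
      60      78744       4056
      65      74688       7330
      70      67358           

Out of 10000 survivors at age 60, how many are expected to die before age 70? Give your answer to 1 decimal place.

1446.0

The relevant probability is 1 − 67358/78744 = 0.144595.
Expected number = 10000 × 0.144595 = 1446.0.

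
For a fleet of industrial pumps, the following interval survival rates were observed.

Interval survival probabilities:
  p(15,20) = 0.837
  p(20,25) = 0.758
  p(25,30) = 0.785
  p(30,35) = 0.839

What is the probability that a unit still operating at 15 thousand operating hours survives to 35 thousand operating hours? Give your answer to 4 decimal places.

Chaining the interval survival probabilities: 0.837 × 0.758 × 0.785 × 0.839.
= 0.417856.

0.4179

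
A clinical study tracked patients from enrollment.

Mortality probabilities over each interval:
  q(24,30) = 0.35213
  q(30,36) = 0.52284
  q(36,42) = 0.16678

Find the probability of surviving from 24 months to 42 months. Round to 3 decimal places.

Survival from 24 to 42 is the product of surviving each interval: (1 − 0.35213) × (1 − 0.52284) × (1 − 0.16678).
= 0.64787 × 0.47716 × 0.83322 = 0.257580.

0.258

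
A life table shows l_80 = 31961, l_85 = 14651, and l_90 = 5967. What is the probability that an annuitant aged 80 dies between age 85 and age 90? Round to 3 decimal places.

0.272

This is the probability of reaching 85 but not 90, conditional on being alive at 80: (l_85 − l_90) / l_80.
= (14651 − 5967) / 31961 = 8684 / 31961 = 0.271706.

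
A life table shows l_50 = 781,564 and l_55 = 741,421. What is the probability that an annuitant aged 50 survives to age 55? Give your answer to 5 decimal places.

We want 5p50 = l_55/l_50.
The conditional survival probability is l_55/l_50 = 741,421/781,564 = 0.948638.

0.94864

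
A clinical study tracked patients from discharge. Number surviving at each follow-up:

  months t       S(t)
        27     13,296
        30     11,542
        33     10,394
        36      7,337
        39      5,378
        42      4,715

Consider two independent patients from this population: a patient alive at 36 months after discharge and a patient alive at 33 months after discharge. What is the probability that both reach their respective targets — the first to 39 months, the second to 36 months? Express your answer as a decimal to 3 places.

p₁ = S(39)/S(36) = 5,378/7,337 = 0.732997; p₂ = S(36)/S(33) = 7,337/10,394 = 0.705888.
P(both) = p₁ × p₂ = 0.732997 × 0.705888 = 0.517414.

0.517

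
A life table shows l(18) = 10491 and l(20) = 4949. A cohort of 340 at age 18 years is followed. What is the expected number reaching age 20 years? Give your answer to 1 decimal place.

160.4

The relevant probability is 4949/10491 = 0.471738.
Expected number = 340 × 0.471738 = 160.4.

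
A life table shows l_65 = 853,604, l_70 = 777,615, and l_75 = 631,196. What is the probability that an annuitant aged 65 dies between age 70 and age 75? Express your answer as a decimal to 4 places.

0.1715

We want 5|5q65 = (l_70 − l_75)/l_65.
This is the probability of reaching 70 but not 75, conditional on being alive at 65: (l_70 − l_75) / l_65.
= (777,615 − 631,196) / 853,604 = 146,419 / 853,604 = 0.171530.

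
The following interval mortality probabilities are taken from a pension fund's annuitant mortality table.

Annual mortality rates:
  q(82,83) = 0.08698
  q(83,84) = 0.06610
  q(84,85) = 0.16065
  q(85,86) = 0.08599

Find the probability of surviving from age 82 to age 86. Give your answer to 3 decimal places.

P(survive 82→86) = (1 − 0.08698) × (1 − 0.06610) × (1 − 0.16065) × (1 − 0.08599).
= 0.91302 × 0.93390 × 0.83935 × 0.91401 = 0.654146.

0.654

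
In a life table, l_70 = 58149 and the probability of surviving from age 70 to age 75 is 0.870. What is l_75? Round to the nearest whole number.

l_75 = l_70 × p = 58149 × 0.870 = 50590.

50590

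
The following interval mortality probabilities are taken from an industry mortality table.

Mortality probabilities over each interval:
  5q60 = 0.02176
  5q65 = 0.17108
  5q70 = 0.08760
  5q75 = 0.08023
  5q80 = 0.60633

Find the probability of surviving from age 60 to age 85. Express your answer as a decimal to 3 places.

25p60 = (1 − 0.02176) × (1 − 0.17108) × (1 − 0.08760) × (1 − 0.08023) × (1 − 0.60633).
= 0.97824 × 0.82892 × 0.91240 × 0.91977 × 0.39367 = 0.267889.

0.268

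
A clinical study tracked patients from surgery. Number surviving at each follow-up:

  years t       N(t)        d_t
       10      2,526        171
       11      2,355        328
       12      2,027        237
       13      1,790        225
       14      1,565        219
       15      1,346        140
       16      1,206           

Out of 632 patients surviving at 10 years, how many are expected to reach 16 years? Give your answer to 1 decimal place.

The relevant probability is 1,206/2,526 = 0.477435.
Expected number = 632 × 0.477435 = 301.7.

301.7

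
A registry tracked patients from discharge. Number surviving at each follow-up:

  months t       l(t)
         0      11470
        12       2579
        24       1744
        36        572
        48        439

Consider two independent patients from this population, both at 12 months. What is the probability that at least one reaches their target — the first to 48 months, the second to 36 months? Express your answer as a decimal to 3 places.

0.354

p₁ = l(48)/l(12) = 439/2579 = 0.170221; p₂ = l(36)/l(12) = 572/2579 = 0.221791.
P(at least one) = 1 − (1−p₁)(1−p₂) = 1 − 0.829779 × 0.778209 = 0.354259.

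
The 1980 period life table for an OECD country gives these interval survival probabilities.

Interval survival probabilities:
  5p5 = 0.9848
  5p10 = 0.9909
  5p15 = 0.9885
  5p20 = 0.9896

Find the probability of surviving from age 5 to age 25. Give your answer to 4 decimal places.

The overall survival probability is 0.9848 × 0.9909 × 0.9885 × 0.9896.
= 0.954584.

0.9546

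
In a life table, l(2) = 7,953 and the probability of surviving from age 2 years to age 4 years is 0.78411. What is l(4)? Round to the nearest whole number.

6236

l(4) = l(2) × p = 7,953 × 0.78411 = 6236.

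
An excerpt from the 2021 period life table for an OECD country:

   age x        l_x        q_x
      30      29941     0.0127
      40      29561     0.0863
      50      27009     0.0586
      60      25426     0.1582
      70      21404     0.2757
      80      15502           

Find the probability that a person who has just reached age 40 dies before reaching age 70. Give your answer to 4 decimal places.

0.2759

P(die before 70 | alive at 40) = 1 − l_70/l_40 = 1 − 21404/29561 = (8157)/29561 = 0.275938.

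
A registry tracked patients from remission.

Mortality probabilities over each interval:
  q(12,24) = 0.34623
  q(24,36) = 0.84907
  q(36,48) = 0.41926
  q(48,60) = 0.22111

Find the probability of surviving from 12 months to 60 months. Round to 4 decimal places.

Survival from 12 to 60 is the product of surviving each interval: (1 − 0.34623) × (1 − 0.84907) × (1 − 0.41926) × (1 − 0.22111).
= 0.65377 × 0.15093 × 0.58074 × 0.77889 = 0.044633.

0.0446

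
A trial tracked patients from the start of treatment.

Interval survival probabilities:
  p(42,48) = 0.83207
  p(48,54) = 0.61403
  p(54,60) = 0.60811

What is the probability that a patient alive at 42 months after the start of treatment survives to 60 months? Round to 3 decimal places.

P(survive 42→60) = 0.83207 × 0.61403 × 0.60811.
= 0.310693.

0.311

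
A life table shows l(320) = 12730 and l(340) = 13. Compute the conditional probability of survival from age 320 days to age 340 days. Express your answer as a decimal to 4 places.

0.0010

The conditional survival probability is l(340)/l(320) = 13/12730 = 0.001021.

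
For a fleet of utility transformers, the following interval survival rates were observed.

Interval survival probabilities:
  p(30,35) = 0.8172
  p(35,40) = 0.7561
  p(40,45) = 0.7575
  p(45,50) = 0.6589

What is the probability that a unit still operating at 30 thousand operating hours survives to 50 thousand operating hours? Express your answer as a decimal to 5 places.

0.30840

Survival from 30 to 50 is the product of surviving each interval: 0.8172 × 0.7561 × 0.7575 × 0.6589.
= 0.308397.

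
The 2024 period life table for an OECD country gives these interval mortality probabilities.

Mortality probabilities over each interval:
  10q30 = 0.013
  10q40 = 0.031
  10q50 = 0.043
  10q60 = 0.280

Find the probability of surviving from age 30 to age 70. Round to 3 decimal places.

0.659

The overall survival probability is (1 − 0.013) × (1 − 0.031) × (1 − 0.043) × (1 − 0.280).
= 0.987 × 0.969 × 0.957 × 0.720 = 0.659000.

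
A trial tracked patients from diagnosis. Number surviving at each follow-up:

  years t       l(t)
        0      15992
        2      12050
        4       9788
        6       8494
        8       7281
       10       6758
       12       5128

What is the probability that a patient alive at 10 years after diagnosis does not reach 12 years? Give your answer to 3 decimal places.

0.241

P(die before 12 | alive at 10) = 1 − l(12)/l(10) = 1 − 5128/6758 = (1630)/6758 = 0.241196.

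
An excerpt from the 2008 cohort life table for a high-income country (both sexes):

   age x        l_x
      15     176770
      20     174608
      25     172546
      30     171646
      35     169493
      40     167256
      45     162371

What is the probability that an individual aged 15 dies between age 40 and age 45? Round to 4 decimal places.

We want 25|5q15 = (l_40 − l_45)/l_15.
This is the probability of reaching 40 but not 45, conditional on being alive at 15: (l_40 − l_45) / l_15.
= (167256 − 162371) / 176770 = 4885 / 176770 = 0.027635.

0.0276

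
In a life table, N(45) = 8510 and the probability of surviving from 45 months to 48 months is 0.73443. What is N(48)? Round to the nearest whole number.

N(48) = N(45) × p = 8510 × 0.73443 = 6250.

6250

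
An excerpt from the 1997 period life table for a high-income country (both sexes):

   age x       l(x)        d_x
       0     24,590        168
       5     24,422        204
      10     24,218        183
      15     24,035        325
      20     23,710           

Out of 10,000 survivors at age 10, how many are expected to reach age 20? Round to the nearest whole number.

The relevant probability is 23,710/24,218 = 0.979024.
Expected number = 10,000 × 0.979024 = 9790.

9790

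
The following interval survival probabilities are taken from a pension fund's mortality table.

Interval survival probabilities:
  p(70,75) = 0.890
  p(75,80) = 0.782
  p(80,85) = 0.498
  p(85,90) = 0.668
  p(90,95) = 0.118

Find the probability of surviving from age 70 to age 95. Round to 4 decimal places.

0.0273

Chaining the interval survival probabilities: 0.890 × 0.782 × 0.498 × 0.668 × 0.118.
= 0.027320.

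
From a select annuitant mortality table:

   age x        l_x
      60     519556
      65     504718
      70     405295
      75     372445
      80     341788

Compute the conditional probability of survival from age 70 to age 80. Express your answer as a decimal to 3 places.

0.843

The conditional survival probability is l_80/l_70 = 341788/405295 = 0.843307.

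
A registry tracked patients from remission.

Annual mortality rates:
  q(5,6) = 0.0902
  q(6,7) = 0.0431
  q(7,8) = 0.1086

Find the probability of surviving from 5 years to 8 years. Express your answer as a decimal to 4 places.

0.7760

The overall survival probability is (1 − 0.0902) × (1 − 0.0431) × (1 − 0.1086).
= 0.9098 × 0.9569 × 0.8914 = 0.776042.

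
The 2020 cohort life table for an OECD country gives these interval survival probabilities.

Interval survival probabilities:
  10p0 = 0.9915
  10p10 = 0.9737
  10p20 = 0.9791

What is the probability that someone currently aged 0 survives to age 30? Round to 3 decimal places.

0.945

Chaining the interval survival probabilities: 0.9915 × 0.9737 × 0.9791.
= 0.945246.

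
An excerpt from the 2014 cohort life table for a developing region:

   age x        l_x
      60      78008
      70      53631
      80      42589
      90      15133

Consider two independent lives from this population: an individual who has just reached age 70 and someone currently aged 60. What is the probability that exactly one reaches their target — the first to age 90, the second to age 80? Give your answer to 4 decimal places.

p₁ = l_90/l_70 = 15133/53631 = 0.282169; p₂ = l_80/l_60 = 42589/78008 = 0.545957.
P(exactly one) = p₁(1−p₂) + (1−p₁)p₂ = 0.128117 + 0.391905 = 0.520022.

0.5200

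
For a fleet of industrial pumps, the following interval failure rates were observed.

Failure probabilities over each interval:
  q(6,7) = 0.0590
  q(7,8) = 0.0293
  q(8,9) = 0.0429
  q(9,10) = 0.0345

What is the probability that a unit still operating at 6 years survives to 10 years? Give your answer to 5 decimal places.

0.84408

Chaining the interval survival probabilities: (1 − 0.0590) × (1 − 0.0293) × (1 − 0.0429) × (1 − 0.0345).
= 0.9410 × 0.9707 × 0.9571 × 0.9655 = 0.844081.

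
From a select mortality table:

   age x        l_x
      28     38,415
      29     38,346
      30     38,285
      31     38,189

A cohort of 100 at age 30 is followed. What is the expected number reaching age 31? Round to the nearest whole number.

The relevant probability is 38,189/38,285 = 0.997492.
Expected number = 100 × 0.997492 = 100.

100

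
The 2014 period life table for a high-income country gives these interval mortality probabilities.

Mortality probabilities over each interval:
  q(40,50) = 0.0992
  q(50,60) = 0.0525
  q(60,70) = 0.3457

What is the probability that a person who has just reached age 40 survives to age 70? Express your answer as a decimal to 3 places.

0.558

Chaining the interval survival probabilities: (1 − 0.0992) × (1 − 0.0525) × (1 − 0.3457).
= 0.9008 × 0.9475 × 0.6543 = 0.558450.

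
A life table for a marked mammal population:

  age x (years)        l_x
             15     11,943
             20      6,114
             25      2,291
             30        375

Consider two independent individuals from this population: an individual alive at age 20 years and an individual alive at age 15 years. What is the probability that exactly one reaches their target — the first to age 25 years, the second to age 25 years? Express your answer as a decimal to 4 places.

p₁ = l_25/l_20 = 2,291/6,114 = 0.374714; p₂ = l_25/l_15 = 2,291/11,943 = 0.191828.
P(exactly one) = p₁(1−p₂) + (1−p₁)p₂ = 0.302833 + 0.119947 = 0.422781.

0.4228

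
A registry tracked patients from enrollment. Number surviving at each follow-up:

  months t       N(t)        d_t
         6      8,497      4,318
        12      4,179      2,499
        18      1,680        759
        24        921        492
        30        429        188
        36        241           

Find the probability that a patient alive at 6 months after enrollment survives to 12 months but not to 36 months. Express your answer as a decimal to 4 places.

This is the probability of reaching 12 but not 36, conditional on being alive at 6: (N(12) − N(36)) / N(6).
= (4,179 − 241) / 8,497 = 3,938 / 8,497 = 0.463458.

0.4635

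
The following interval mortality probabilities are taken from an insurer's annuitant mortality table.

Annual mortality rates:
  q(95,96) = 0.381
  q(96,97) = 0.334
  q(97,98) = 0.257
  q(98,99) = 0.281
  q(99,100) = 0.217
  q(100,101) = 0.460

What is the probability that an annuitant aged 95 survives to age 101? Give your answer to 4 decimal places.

0.0931

Chaining the interval survival probabilities: (1 − 0.381) × (1 − 0.334) × (1 − 0.257) × (1 − 0.281) × (1 − 0.217) × (1 − 0.460).
= 0.619 × 0.666 × 0.743 × 0.719 × 0.783 × 0.540 = 0.093119.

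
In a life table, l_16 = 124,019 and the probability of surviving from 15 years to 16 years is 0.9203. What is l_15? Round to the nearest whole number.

l_15 = l_16 / p = 124,019 / 0.9203 = 134759.

134759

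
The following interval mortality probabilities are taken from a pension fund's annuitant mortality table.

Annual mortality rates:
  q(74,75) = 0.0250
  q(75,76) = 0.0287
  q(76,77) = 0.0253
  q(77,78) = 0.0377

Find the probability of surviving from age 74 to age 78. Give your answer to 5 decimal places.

0.88826

Survival from 74 to 78 is the product of surviving each interval: (1 − 0.0250) × (1 − 0.0287) × (1 − 0.0253) × (1 − 0.0377).
= 0.9750 × 0.9713 × 0.9747 × 0.9623 = 0.888259.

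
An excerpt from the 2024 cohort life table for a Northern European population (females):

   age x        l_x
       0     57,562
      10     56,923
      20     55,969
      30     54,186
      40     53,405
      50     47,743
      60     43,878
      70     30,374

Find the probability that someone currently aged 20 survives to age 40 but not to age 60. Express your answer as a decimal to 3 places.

0.170

We want 20|20q20 = (l_40 − l_60)/l_20.
This is the probability of reaching 40 but not 60, conditional on being alive at 20: (l_40 − l_60) / l_20.
= (53,405 − 43,878) / 55,969 = 9,527 / 55,969 = 0.170219.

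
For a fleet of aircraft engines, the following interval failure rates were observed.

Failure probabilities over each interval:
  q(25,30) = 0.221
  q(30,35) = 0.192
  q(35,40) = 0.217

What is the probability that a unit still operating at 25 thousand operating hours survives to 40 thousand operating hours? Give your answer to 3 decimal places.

0.493

P(survive 25→40) = (1 − 0.221) × (1 − 0.192) × (1 − 0.217).
= 0.779 × 0.808 × 0.783 = 0.492845.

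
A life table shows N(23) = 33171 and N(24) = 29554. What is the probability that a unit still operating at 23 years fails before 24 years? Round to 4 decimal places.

0.1090

P(fail before 24 | operational at 23) = 1 − N(24)/N(23) = 1 − 29554/33171 = (3617)/33171 = 0.109041.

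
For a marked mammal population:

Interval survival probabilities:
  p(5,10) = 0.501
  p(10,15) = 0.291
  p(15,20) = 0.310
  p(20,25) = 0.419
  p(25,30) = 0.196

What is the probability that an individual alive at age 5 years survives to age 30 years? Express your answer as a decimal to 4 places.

0.0037

The overall survival probability is 0.501 × 0.291 × 0.310 × 0.419 × 0.196.
= 0.003712.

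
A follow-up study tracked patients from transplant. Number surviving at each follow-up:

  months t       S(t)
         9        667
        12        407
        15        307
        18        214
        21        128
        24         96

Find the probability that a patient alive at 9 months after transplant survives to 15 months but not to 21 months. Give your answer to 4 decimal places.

0.2684

This is the probability of reaching 15 but not 21, conditional on being alive at 9: (S(15) − S(21)) / S(9).
= (307 − 128) / 667 = 179 / 667 = 0.268366.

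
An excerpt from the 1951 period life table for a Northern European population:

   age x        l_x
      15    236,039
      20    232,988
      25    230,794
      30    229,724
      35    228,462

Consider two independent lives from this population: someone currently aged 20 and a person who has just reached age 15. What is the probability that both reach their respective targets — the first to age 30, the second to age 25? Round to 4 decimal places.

p₁ = l_30/l_20 = 229,724/232,988 = 0.985991; p₂ = l_25/l_15 = 230,794/236,039 = 0.977779.
P(both) = p₁ × p₂ = 0.985991 × 0.977779 = 0.964081.

0.9641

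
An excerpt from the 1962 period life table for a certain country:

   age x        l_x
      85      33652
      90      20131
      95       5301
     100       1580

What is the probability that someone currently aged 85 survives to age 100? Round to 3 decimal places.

The conditional survival probability is l_100/l_85 = 1580/33652 = 0.046951.

0.047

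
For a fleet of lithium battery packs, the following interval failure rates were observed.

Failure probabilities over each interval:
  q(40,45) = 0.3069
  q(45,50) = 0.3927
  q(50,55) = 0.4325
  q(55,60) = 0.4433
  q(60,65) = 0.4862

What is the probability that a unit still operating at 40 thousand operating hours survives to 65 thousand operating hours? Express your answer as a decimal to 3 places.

Survival from 40 to 65 is the product of surviving each interval: (1 − 0.3069) × (1 − 0.3927) × (1 − 0.4325) × (1 − 0.4433) × (1 − 0.4862).
= 0.6931 × 0.6073 × 0.5675 × 0.5567 × 0.5138 = 0.068325.

0.068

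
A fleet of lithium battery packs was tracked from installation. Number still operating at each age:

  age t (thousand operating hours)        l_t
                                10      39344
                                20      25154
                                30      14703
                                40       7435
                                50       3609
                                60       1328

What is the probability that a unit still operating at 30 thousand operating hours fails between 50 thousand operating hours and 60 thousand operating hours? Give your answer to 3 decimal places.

This is the probability of reaching 50 but not 60, conditional on being operational at 30: (l_50 − l_60) / l_30.
= (3609 − 1328) / 14703 = 2281 / 14703 = 0.155138.

0.155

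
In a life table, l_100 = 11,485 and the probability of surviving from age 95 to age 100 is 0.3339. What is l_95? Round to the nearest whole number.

l_95 = l_100 / p = 11,485 / 0.3339 = 34397.

34397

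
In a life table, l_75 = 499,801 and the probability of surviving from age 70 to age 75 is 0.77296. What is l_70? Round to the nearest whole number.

646607

l_70 = l_75 / p = 499,801 / 0.77296 = 646607.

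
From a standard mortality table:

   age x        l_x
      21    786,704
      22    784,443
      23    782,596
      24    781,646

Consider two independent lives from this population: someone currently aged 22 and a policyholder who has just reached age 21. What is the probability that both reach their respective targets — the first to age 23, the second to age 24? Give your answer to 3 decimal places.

0.991

p₁ = l_23/l_22 = 782,596/784,443 = 0.997645; p₂ = l_24/l_21 = 781,646/786,704 = 0.993571.
P(both) = p₁ × p₂ = 0.997645 × 0.993571 = 0.991231.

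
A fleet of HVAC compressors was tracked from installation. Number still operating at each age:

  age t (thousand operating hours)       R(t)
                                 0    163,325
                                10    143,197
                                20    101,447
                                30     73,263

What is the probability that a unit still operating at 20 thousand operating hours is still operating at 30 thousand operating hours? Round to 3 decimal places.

0.722

The conditional survival probability is R(30)/R(20) = 73,263/101,447 = 0.722180.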